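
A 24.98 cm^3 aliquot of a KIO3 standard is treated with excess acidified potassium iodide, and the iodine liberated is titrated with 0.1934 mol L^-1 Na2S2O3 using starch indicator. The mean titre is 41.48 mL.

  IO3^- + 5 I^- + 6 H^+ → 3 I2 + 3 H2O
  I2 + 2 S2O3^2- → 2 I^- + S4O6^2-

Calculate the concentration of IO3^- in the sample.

0.05352 mol/L

n(S2O3^2-) = 0.04148 × 0.1934 = 8.022 × 10^-3 mol
n(I2) = n(S2O3^2-)/2 = 4.011 × 10^-3 mol
From the 1:3 ratio, n(IO3^-) in the aliquot = 1/3 × 4.011 × 10^-3 = 1.337 × 10^-3 mol
[IO3^-] = 1.337 × 10^-3 / 0.02498 = 0.05352 mol/L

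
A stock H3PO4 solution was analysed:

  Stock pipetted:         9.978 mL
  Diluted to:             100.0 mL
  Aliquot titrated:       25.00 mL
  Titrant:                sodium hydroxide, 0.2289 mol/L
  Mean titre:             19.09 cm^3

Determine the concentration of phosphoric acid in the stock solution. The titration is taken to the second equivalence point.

H3PO4 + 2 NaOH → Na2HPO4 + 2 H2O
n(NaOH) = 0.01909 × 0.2289 = 4.370 × 10^-3 mol
From the 1:2 ratio, n(H3PO4) in the aliquot = 1/2 × 4.370 × 10^-3 = 2.185 × 10^-3 mol
[H3PO4]_dilute = 2.185 × 10^-3 / 0.02500 = 0.08739 mol/L
Dilution factor = 100.0 / 9.978 = 10.02
[H3PO4]_stock = 0.08739 × 10.02 = 0.8759 mol/L

0.8759 mol/L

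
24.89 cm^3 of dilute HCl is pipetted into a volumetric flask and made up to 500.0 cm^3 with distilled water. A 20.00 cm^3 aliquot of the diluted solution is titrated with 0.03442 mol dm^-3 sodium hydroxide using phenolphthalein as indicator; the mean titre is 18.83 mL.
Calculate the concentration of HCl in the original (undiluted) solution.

HCl + NaOH → NaCl + H2O
n(NaOH) = 0.01883 × 0.03442 = 6.481 × 10^-4 mol
n(HCl) in the aliquot = 6.481 × 10^-4 mol (1:1 ratio)
[HCl]_dilute = 6.481 × 10^-4 / 0.02000 = 0.03241 mol/L
Dilution factor = 500.0 / 24.89 = 20.09
[HCl]_stock = 0.03241 × 20.09 = 0.6510 mol/L

0.6510 mol/L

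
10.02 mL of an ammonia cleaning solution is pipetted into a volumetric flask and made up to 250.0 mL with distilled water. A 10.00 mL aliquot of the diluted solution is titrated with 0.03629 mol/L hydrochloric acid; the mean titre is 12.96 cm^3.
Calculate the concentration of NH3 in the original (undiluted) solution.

NH3 + HCl → NH4Cl
n(HCl) = 0.01296 × 0.03629 = 4.703 × 10^-4 mol
n(NH3) in the aliquot = 4.703 × 10^-4 mol (1:1 ratio)
[NH3]_dilute = 4.703 × 10^-4 / 0.01000 = 0.04703 mol/L
Dilution factor = 250.0 / 10.02 = 24.95
[NH3]_stock = 0.04703 × 24.95 = 1.173 mol/L

1.173 mol/L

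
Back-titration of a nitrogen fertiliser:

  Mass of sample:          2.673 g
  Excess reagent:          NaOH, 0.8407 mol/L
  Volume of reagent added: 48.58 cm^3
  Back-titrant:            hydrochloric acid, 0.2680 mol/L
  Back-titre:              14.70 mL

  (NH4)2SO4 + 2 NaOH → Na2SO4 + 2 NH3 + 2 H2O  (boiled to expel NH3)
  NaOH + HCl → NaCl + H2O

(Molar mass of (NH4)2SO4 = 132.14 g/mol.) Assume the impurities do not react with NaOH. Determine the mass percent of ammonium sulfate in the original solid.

n(NaOH) added = 0.04858 × 0.8407 = 0.04084 mol
n(HCl) used in back-titration = 0.01470 × 0.2680 = 3.940 × 10^-3 mol
n(NaOH) left over = 3.940 × 10^-3 mol (1:1 ratio)
n(NaOH) consumed by analyte = 0.04084 − 3.940 × 10^-3 = 0.03690 mol
From the 1:2 ratio, n((NH4)2SO4) = 1/2 × 0.03690 = 0.01845 mol
mass of (NH4)2SO4 = 0.01845 × 132.14 = 2.438 g
% (NH4)2SO4 = 2.438 / 2.673 × 100 = 91.21 %

91.21 %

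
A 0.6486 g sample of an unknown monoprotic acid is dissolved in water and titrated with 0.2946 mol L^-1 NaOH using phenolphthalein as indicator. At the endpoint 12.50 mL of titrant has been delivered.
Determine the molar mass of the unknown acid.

n(NaOH) = 0.01250 L × 0.2946 mol/L = 3.682 × 10^-3 mol
n(HA) = 3.682 × 10^-3 mol (1:1 ratio)
M = m / n = 0.6486 g / 3.682 × 10^-3 mol = 176.1 g/mol

176.1 g/mol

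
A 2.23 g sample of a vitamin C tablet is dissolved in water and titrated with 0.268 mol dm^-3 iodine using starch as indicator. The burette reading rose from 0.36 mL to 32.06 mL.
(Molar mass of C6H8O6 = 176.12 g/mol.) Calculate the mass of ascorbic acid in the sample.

1.50 g

C6H8O6 + I2 → C6H6O6 + 2 HI
n(I2) = 0.0317 L × 0.268 mol/L = 8.50 × 10^-3 mol
n(C6H8O6) = 8.50 × 10^-3 mol (1:1 ratio)
mass of C6H8O6 = 8.50 × 10^-3 × 176.12 g/mol = 1.50 g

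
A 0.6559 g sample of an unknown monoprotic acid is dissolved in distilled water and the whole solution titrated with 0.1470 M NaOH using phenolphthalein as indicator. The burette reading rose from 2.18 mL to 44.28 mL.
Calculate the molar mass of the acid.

n(NaOH) = 0.04210 L × 0.1470 mol/L = 6.189 × 10^-3 mol
n(HA) = 6.189 × 10^-3 mol (1:1 ratio)
M = m / n = 0.6559 g / 6.189 × 10^-3 mol = 106.0 g/mol

106.0 g/mol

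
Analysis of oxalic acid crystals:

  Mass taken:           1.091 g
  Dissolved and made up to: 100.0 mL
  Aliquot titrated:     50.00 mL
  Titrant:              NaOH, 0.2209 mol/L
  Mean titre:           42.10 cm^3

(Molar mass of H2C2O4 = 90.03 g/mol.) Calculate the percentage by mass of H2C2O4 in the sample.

H2C2O4 + 2 NaOH → Na2C2O4 + 2 H2O
n(NaOH) per titration = 0.04210 × 0.2209 = 9.300 × 10^-3 mol
From the 1:2 ratio, n(H2C2O4) in each aliquot = 1/2 × 9.300 × 10^-3 = 4.650 × 10^-3 mol
n(H2C2O4) in the whole flask = 4.650 × 10^-3 × 100.0/50.00 = 9.300 × 10^-3 mol
mass of H2C2O4 = 9.300 × 10^-3 × 90.03 = 0.8373 g
% H2C2O4 = 0.8373 / 1.091 × 100 = 76.74 %

76.74 %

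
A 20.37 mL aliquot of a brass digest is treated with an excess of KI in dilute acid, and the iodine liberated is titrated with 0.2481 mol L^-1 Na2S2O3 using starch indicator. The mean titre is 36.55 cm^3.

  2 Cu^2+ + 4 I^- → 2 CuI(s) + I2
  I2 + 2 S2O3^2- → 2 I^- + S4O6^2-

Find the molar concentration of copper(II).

0.4452 mol/L

n(S2O3^2-) = 0.03655 × 0.2481 = 9.068 × 10^-3 mol
n(I2) = n(S2O3^2-)/2 = 4.534 × 10^-3 mol
From the 2:1 ratio, n(Cu2+) in the aliquot = 2/1 × 4.534 × 10^-3 = 9.068 × 10^-3 mol
[Cu2+] = 9.068 × 10^-3 / 0.02037 = 0.4452 mol/L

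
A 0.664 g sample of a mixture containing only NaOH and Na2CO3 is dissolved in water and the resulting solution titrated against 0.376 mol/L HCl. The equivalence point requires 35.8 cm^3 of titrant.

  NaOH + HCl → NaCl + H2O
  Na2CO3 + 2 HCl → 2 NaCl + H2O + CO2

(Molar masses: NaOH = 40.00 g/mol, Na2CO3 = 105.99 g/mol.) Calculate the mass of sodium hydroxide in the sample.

n(HCl) = 0.0358 × 0.376 = 0.0135 mol
Let x = n(NaOH), y = n(Na2CO3).
Titrant: 1x + 2y = 0.0135;  mass: 40.00x + 105.99y = 0.664
Solving, x = 3.80 × 10^-3 mol, y = 4.83 × 10^-3 mol
mass of NaOH = 3.80 × 10^-3 × 40.00 = 0.152 g

0.152 g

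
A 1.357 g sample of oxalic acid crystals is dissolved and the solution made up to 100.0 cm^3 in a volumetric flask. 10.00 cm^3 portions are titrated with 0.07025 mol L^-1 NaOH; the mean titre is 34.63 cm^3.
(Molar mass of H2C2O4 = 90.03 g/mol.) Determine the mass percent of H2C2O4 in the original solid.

H2C2O4 + 2 NaOH → Na2C2O4 + 2 H2O
n(NaOH) per titration = 0.03463 × 0.07025 = 2.433 × 10^-3 mol
From the 1:2 ratio, n(H2C2O4) in each aliquot = 1/2 × 2.433 × 10^-3 = 1.216 × 10^-3 mol
n(H2C2O4) in the whole flask = 1.216 × 10^-3 × 100.0/10.00 = 0.01216 mol
mass of H2C2O4 = 0.01216 × 90.03 = 1.095 g
% H2C2O4 = 1.095 / 1.357 × 100 = 80.70 %

80.70 %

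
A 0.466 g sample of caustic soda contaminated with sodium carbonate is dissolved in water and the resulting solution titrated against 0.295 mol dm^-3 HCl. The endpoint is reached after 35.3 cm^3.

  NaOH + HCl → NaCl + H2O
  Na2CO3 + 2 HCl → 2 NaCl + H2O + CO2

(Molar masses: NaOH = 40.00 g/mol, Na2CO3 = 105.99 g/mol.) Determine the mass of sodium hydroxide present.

n(HCl) = 0.0353 × 0.295 = 0.0104 mol
Let x = n(NaOH), y = n(Na2CO3).
Titrant: 1x + 2y = 0.0104;  mass: 40.00x + 105.99y = 0.466
Solving, x = 6.61 × 10^-3 mol, y = 1.90 × 10^-3 mol
mass of NaOH = 6.61 × 10^-3 × 40.00 = 0.264 g

0.264 g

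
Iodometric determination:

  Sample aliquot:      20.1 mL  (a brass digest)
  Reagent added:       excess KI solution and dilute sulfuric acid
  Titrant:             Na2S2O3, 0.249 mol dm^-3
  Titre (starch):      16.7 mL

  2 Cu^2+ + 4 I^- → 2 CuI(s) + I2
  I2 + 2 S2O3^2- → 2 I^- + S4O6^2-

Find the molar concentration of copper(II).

n(S2O3^2-) = 0.0167 × 0.249 = 4.16 × 10^-3 mol
n(I2) = n(S2O3^2-)/2 = 2.08 × 10^-3 mol
From the 2:1 ratio, n(Cu2+) in the aliquot = 2/1 × 2.08 × 10^-3 = 4.16 × 10^-3 mol
[Cu2+] = 4.16 × 10^-3 / 0.0201 = 0.207 mol/L

0.207 mol/L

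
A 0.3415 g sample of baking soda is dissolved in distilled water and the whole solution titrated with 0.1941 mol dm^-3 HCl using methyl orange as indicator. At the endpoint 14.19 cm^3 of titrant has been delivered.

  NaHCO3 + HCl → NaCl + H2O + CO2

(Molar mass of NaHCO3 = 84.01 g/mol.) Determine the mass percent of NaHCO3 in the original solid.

n(HCl) = 0.01419 L × 0.1941 mol/L = 2.754 × 10^-3 mol
n(NaHCO3) = 2.754 × 10^-3 mol (1:1 ratio)
mass of NaHCO3 = 2.754 × 10^-3 × 84.01 g/mol = 0.2314 g
% NaHCO3 = 0.2314 / 0.3415 × 100 = 67.76 %

67.76 %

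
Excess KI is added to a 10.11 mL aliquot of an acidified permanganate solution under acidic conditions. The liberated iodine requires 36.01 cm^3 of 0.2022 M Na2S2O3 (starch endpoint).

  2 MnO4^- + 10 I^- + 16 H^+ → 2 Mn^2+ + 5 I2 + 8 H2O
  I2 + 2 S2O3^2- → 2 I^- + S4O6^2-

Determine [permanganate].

0.1440 M

n(S2O3^2-) = 0.03601 × 0.2022 = 7.281 × 10^-3 mol
n(I2) = n(S2O3^2-)/2 = 3.641 × 10^-3 mol
From the 2:5 ratio, n(MnO4^-) in the aliquot = 2/5 × 3.641 × 10^-3 = 1.456 × 10^-3 mol
[MnO4^-] = 1.456 × 10^-3 / 0.01011 = 0.1440 mol/L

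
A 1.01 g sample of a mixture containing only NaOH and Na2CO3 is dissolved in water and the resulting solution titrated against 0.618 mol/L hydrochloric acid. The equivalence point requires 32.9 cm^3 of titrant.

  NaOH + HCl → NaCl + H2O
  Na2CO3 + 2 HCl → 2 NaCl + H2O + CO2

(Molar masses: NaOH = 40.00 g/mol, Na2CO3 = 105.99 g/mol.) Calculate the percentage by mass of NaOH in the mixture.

n(HCl) = 0.0329 × 0.618 = 0.0203 mol
Let x = n(NaOH), y = n(Na2CO3).
Titrant: 1x + 2y = 0.0203;  mass: 40.00x + 105.99y = 1.01
Solving, x = 5.19 × 10^-3 mol, y = 7.57 × 10^-3 mol
mass of NaOH = 5.19 × 10^-3 × 40.00 = 0.208 g
% NaOH = 0.208 / 1.01 × 100 = 20.6 %

20.6 %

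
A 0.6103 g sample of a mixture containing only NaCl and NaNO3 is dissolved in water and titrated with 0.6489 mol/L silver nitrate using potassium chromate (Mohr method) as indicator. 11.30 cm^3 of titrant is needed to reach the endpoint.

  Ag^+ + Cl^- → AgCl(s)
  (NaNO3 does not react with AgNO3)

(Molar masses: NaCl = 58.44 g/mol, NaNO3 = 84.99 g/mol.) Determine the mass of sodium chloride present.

0.4285 g

n(AgNO3) = 0.01130 × 0.6489 = 7.333 × 10^-3 mol
Let x = n(NaCl), y = n(NaNO3).
Titrant: 1x = 7.333 × 10^-3;  mass: 58.44x + 84.99y = 0.6103
Solving, x = 7.333 × 10^-3 mol, y = 2.139 × 10^-3 mol
mass of NaCl = 7.333 × 10^-3 × 58.44 = 0.4285 g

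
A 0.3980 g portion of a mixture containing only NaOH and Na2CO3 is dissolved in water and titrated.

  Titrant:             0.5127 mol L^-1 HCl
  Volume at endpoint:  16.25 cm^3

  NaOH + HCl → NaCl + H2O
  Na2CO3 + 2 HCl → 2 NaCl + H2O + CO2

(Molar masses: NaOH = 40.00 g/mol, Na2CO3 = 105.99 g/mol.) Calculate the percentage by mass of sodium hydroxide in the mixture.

33.66 %

n(HCl) = 0.01625 × 0.5127 = 8.331 × 10^-3 mol
Let x = n(NaOH), y = n(Na2CO3).
Titrant: 1x + 2y = 8.331 × 10^-3;  mass: 40.00x + 105.99y = 0.3980
Solving, x = 3.349 × 10^-3 mol, y = 2.491 × 10^-3 mol
mass of NaOH = 3.349 × 10^-3 × 40.00 = 0.1340 g
% NaOH = 0.1340 / 0.3980 × 100 = 33.66 %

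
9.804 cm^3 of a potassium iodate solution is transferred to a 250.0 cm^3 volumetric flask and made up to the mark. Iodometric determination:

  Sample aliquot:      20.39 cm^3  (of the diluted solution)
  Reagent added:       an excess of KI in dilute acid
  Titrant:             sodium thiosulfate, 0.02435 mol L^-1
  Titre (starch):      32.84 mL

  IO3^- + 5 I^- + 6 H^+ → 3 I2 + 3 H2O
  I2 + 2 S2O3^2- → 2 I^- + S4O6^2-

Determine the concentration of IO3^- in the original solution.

n(S2O3^2-) = 0.03284 × 0.02435 = 7.997 × 10^-4 mol
n(I2) = n(S2O3^2-)/2 = 3.998 × 10^-4 mol
From the 1:3 ratio, n(IO3^-) in the aliquot = 1/3 × 3.998 × 10^-4 = 1.333 × 10^-4 mol
[IO3^-]_dilute = 1.333 × 10^-4 / 0.02039 = 0.006536 mol/L
[IO3^-]_original = 0.006536 × 250.0/9.804 = 0.1667 mol/L

0.1667 mol/L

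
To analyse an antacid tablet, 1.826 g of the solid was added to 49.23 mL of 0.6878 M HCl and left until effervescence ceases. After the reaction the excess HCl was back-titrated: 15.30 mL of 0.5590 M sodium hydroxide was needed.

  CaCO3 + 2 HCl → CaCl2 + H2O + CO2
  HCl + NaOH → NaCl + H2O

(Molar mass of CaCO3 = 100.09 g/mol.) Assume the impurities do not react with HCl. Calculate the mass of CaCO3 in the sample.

1.267 g

n(HCl) added = 0.04923 × 0.6878 = 0.03386 mol
n(NaOH) used in back-titration = 0.01530 × 0.5590 = 8.553 × 10^-3 mol
n(HCl) left over = 8.553 × 10^-3 mol (1:1 ratio)
n(HCl) consumed by analyte = 0.03386 − 8.553 × 10^-3 = 0.02531 mol
From the 1:2 ratio, n(CaCO3) = 1/2 × 0.02531 = 0.01265 mol
mass of CaCO3 = 0.01265 × 100.09 = 1.267 g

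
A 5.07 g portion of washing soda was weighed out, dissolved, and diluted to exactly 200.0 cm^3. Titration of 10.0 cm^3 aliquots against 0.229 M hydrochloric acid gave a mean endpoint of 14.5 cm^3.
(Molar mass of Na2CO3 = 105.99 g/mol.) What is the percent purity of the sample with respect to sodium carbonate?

Na2CO3 + 2 HCl → 2 NaCl + H2O + CO2
n(HCl) per titration = 0.0145 × 0.229 = 3.32 × 10^-3 mol
From the 1:2 ratio, n(Na2CO3) in each aliquot = 1/2 × 3.32 × 10^-3 = 1.66 × 10^-3 mol
n(Na2CO3) in the whole flask = 1.66 × 10^-3 × 200.0/10.0 = 0.0332 mol
mass of Na2CO3 = 0.0332 × 105.99 = 3.52 g
% Na2CO3 = 3.52 / 5.07 × 100 = 69.4 %

69.4 %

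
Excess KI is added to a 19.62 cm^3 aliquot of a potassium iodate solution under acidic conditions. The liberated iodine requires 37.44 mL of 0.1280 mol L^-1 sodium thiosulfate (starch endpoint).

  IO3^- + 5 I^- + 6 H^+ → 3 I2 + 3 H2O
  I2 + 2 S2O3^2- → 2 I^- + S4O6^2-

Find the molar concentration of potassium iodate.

n(S2O3^2-) = 0.03744 × 0.1280 = 4.792 × 10^-3 mol
n(I2) = n(S2O3^2-)/2 = 2.396 × 10^-3 mol
From the 1:3 ratio, n(IO3^-) in the aliquot = 1/3 × 2.396 × 10^-3 = 7.987 × 10^-4 mol
[IO3^-] = 7.987 × 10^-4 / 0.01962 = 0.04071 mol/L

0.04071 mol/L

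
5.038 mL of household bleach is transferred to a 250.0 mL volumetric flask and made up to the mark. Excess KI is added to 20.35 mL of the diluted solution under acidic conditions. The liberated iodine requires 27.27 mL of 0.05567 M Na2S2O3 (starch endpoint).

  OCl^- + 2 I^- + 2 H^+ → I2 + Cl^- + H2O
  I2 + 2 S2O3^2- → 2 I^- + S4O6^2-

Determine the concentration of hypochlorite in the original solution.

1.851 M

n(S2O3^2-) = 0.02727 × 0.05567 = 1.518 × 10^-3 mol
n(I2) = n(S2O3^2-)/2 = 7.591 × 10^-4 mol
n(OCl^-) in the aliquot = 7.591 × 10^-4 mol (1:1 ratio)
[OCl^-]_dilute = 7.591 × 10^-4 / 0.02035 = 0.03730 mol/L
[OCl^-]_original = 0.03730 × 250.0/5.038 = 1.851 mol/L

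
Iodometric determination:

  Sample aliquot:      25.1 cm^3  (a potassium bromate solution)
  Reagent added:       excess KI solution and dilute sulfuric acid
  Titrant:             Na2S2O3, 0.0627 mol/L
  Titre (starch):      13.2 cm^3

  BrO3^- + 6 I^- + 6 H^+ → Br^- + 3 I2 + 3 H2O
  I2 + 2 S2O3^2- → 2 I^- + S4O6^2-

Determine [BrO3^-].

0.00550 mol/L

n(S2O3^2-) = 0.0132 × 0.0627 = 8.28 × 10^-4 mol
n(I2) = n(S2O3^2-)/2 = 4.14 × 10^-4 mol
From the 1:3 ratio, n(BrO3^-) in the aliquot = 1/3 × 4.14 × 10^-4 = 1.38 × 10^-4 mol
[BrO3^-] = 1.38 × 10^-4 / 0.0251 = 0.00550 mol/L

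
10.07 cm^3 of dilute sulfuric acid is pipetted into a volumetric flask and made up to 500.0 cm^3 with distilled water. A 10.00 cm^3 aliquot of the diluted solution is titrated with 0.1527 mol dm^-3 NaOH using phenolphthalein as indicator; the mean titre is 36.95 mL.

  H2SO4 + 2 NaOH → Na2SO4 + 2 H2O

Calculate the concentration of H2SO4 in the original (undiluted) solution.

14.01 mol/L

n(NaOH) = 0.03695 × 0.1527 = 5.642 × 10^-3 mol
From the 1:2 ratio, n(H2SO4) in the aliquot = 1/2 × 5.642 × 10^-3 = 2.821 × 10^-3 mol
[H2SO4]_dilute = 2.821 × 10^-3 / 0.01000 = 0.2821 mol/L
Dilution factor = 500.0 / 10.07 = 49.65
[H2SO4]_stock = 0.2821 × 49.65 = 14.01 mol/L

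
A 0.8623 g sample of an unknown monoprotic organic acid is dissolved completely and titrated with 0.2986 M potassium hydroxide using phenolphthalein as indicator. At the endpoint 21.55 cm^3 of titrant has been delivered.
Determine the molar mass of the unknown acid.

n(KOH) = 0.02155 L × 0.2986 mol/L = 6.435 × 10^-3 mol
n(HA) = 6.435 × 10^-3 mol (1:1 ratio)
M = m / n = 0.8623 g / 6.435 × 10^-3 mol = 134.0 g/mol

134.0 g/mol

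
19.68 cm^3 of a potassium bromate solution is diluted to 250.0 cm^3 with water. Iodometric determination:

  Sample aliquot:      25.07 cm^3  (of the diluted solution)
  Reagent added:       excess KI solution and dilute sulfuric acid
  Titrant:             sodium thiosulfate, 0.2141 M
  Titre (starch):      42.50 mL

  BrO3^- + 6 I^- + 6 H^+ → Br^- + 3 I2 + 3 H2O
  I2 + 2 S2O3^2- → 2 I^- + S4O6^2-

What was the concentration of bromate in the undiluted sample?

n(S2O3^2-) = 0.04250 × 0.2141 = 9.099 × 10^-3 mol
n(I2) = n(S2O3^2-)/2 = 4.550 × 10^-3 mol
From the 1:3 ratio, n(BrO3^-) in the aliquot = 1/3 × 4.550 × 10^-3 = 1.517 × 10^-3 mol
[BrO3^-]_dilute = 1.517 × 10^-3 / 0.02507 = 0.06049 mol/L
[BrO3^-]_original = 0.06049 × 250.0/19.68 = 0.7684 mol/L

0.7684 M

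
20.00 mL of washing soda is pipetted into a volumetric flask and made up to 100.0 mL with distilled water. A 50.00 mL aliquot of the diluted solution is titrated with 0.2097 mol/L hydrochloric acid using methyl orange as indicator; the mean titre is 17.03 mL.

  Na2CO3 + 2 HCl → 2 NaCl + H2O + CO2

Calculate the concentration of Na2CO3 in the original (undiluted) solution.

0.1786 mol/L

n(HCl) = 0.01703 × 0.2097 = 3.571 × 10^-3 mol
From the 1:2 ratio, n(Na2CO3) in the aliquot = 1/2 × 3.571 × 10^-3 = 1.786 × 10^-3 mol
[Na2CO3]_dilute = 1.786 × 10^-3 / 0.05000 = 0.03571 mol/L
Dilution factor = 100.0 / 20.00 = 5.000
[Na2CO3]_stock = 0.03571 × 5.000 = 0.1786 mol/L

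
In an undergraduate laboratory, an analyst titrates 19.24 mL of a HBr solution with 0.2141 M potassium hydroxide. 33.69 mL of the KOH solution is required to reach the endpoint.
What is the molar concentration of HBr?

HBr + KOH → KBr + H2O
n(KOH) = 0.03369 L × 0.2141 mol/L = 7.213 × 10^-3 mol
n(HBr) = 7.213 × 10^-3 mol (1:1 mole ratio)
[HBr] = 7.213 × 10^-3 mol / 0.01924 L = 0.3749 mol/L

0.3749 M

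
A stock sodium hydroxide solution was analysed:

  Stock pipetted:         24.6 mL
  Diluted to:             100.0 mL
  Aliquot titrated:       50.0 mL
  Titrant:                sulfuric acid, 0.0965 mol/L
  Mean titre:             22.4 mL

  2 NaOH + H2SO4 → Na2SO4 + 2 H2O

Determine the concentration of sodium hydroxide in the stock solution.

0.351 mol/L

n(H2SO4) = 0.0224 × 0.0965 = 2.16 × 10^-3 mol
From the 2:1 ratio, n(NaOH) in the aliquot = 2/1 × 2.16 × 10^-3 = 4.32 × 10^-3 mol
[NaOH]_dilute = 4.32 × 10^-3 / 0.0500 = 0.0865 mol/L
Dilution factor = 100.0 / 24.6 = 4.065
[NaOH]_stock = 0.0865 × 4.065 = 0.351 mol/L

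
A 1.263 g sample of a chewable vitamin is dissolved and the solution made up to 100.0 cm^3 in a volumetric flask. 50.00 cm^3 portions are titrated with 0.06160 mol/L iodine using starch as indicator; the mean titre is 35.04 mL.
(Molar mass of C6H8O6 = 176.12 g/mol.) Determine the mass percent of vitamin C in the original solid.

C6H8O6 + I2 → C6H6O6 + 2 HI
n(I2) per titration = 0.03504 × 0.06160 = 2.158 × 10^-3 mol
n(C6H8O6) in each aliquot = 2.158 × 10^-3 mol (1:1 ratio)
n(C6H8O6) in the whole flask = 2.158 × 10^-3 × 100.0/50.00 = 4.317 × 10^-3 mol
mass of C6H8O6 = 4.317 × 10^-3 × 176.12 = 0.7603 g
% C6H8O6 = 0.7603 / 1.263 × 100 = 60.20 %

60.20 %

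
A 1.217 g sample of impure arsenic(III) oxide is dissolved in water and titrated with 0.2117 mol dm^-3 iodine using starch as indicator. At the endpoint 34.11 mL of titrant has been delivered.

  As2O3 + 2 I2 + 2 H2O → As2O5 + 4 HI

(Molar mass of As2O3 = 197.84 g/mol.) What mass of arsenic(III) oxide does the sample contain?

n(I2) = 0.03411 L × 0.2117 mol/L = 7.221 × 10^-3 mol
From the 1:2 ratio, n(As2O3) = 1/2 × 7.221 × 10^-3 = 3.611 × 10^-3 mol
mass of As2O3 = 3.611 × 10^-3 × 197.84 g/mol = 0.7143 g

0.7143 g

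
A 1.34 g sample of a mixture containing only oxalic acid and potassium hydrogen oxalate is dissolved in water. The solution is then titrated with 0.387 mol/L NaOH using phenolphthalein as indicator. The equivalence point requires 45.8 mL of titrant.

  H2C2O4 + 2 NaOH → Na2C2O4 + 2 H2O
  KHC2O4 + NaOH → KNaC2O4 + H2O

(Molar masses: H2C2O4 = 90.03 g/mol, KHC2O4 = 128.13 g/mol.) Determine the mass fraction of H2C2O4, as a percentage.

n(NaOH) = 0.0458 × 0.387 = 0.0177 mol
Let x = n(H2C2O4), y = n(KHC2O4).
Titrant: 2x + 1y = 0.0177;  mass: 90.03x + 128.13y = 1.34
Solving, x = 5.60 × 10^-3 mol, y = 6.52 × 10^-3 mol
mass of H2C2O4 = 5.60 × 10^-3 × 90.03 = 0.504 g
% H2C2O4 = 0.504 / 1.34 × 100 = 37.6 %

37.6 %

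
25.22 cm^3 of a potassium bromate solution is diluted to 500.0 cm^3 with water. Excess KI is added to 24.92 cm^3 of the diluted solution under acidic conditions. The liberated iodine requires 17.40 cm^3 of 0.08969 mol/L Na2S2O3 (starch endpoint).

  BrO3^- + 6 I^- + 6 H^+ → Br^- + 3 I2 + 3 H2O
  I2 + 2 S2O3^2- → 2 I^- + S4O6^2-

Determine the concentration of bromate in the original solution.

n(S2O3^2-) = 0.01740 × 0.08969 = 1.561 × 10^-3 mol
n(I2) = n(S2O3^2-)/2 = 7.803 × 10^-4 mol
From the 1:3 ratio, n(BrO3^-) in the aliquot = 1/3 × 7.803 × 10^-4 = 2.601 × 10^-4 mol
[BrO3^-]_dilute = 2.601 × 10^-4 / 0.02492 = 0.01044 mol/L
[BrO3^-]_original = 0.01044 × 500.0/25.22 = 0.2069 mol/L

0.2069 mol/L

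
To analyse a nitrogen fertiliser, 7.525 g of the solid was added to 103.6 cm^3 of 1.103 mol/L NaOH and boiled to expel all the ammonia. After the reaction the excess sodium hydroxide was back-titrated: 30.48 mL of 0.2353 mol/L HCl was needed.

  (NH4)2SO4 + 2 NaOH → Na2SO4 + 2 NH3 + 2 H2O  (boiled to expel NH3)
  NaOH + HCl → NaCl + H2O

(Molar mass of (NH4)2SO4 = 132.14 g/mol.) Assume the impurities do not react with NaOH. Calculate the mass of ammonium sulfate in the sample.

n(NaOH) added = 0.1036 × 1.103 = 0.1143 mol
n(HCl) used in back-titration = 0.03048 × 0.2353 = 7.172 × 10^-3 mol
n(NaOH) left over = 7.172 × 10^-3 mol (1:1 ratio)
n(NaOH) consumed by analyte = 0.1143 − 7.172 × 10^-3 = 0.1071 mol
From the 1:2 ratio, n((NH4)2SO4) = 1/2 × 0.1071 = 0.05355 mol
mass of (NH4)2SO4 = 0.05355 × 132.14 = 7.076 g

7.076 g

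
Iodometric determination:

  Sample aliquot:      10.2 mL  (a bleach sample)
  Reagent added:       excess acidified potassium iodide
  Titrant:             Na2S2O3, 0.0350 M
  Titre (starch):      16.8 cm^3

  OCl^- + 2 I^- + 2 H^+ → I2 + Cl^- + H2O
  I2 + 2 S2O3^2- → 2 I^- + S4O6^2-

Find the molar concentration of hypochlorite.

0.0288 M

n(S2O3^2-) = 0.0168 × 0.0350 = 5.88 × 10^-4 mol
n(I2) = n(S2O3^2-)/2 = 2.94 × 10^-4 mol
n(OCl^-) in the aliquot = 2.94 × 10^-4 mol (1:1 ratio)
[OCl^-] = 2.94 × 10^-4 / 0.0102 = 0.0288 mol/L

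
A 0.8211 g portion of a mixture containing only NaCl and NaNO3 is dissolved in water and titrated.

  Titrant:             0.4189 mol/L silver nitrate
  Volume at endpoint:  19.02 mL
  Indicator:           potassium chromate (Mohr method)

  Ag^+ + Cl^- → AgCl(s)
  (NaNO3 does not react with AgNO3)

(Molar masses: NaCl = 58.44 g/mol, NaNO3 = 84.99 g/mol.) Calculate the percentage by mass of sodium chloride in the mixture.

n(AgNO3) = 0.01902 × 0.4189 = 7.967 × 10^-3 mol
Let x = n(NaCl), y = n(NaNO3).
Titrant: 1x = 7.967 × 10^-3;  mass: 58.44x + 84.99y = 0.8211
Solving, x = 7.967 × 10^-3 mol, y = 4.183 × 10^-3 mol
mass of NaCl = 7.967 × 10^-3 × 58.44 = 0.4656 g
% NaCl = 0.4656 / 0.8211 × 100 = 56.71 %

56.71 %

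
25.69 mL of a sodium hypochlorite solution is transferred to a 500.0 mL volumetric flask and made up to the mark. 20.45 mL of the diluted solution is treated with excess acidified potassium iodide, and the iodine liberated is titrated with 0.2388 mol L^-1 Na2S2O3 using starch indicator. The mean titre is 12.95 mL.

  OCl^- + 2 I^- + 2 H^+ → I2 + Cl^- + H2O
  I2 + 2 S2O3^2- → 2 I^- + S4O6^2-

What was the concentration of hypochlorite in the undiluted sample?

n(S2O3^2-) = 0.01295 × 0.2388 = 3.092 × 10^-3 mol
n(I2) = n(S2O3^2-)/2 = 1.546 × 10^-3 mol
n(OCl^-) in the aliquot = 1.546 × 10^-3 mol (1:1 ratio)
[OCl^-]_dilute = 1.546 × 10^-3 / 0.02045 = 0.07561 mol/L
[OCl^-]_original = 0.07561 × 500.0/25.69 = 1.472 mol/L

1.472 mol/L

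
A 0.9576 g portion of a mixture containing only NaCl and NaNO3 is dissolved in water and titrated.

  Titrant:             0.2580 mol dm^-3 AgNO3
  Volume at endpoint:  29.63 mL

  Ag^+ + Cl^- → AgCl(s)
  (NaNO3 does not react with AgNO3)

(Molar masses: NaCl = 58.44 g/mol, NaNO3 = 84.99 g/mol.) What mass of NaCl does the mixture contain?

n(AgNO3) = 0.02963 × 0.2580 = 7.645 × 10^-3 mol
Let x = n(NaCl), y = n(NaNO3).
Titrant: 1x = 7.645 × 10^-3;  mass: 58.44x + 84.99y = 0.9576
Solving, x = 7.645 × 10^-3 mol, y = 6.011 × 10^-3 mol
mass of NaCl = 7.645 × 10^-3 × 58.44 = 0.4467 g

0.4467 g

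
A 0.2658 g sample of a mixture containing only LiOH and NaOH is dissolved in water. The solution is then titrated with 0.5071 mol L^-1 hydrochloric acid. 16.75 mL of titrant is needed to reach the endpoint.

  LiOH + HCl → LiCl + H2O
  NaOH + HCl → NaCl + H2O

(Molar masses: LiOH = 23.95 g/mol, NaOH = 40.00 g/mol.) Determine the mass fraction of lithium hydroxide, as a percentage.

41.52 %

n(HCl) = 0.01675 × 0.5071 = 8.494 × 10^-3 mol
Let x = n(LiOH), y = n(NaOH).
Titrant: 1x + 1y = 8.494 × 10^-3;  mass: 23.95x + 40.00y = 0.2658
Solving, x = 4.608 × 10^-3 mol, y = 3.886 × 10^-3 mol
mass of LiOH = 4.608 × 10^-3 × 23.95 = 0.1104 g
% LiOH = 0.1104 / 0.2658 × 100 = 41.52 %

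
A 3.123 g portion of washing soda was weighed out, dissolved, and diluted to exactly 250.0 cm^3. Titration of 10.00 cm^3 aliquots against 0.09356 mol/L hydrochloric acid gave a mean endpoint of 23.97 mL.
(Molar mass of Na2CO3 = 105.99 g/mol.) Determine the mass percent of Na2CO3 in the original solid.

95.14 %

Na2CO3 + 2 HCl → 2 NaCl + H2O + CO2
n(HCl) per titration = 0.02397 × 0.09356 = 2.243 × 10^-3 mol
From the 1:2 ratio, n(Na2CO3) in each aliquot = 1/2 × 2.243 × 10^-3 = 1.121 × 10^-3 mol
n(Na2CO3) in the whole flask = 1.121 × 10^-3 × 250.0/10.00 = 0.02803 mol
mass of Na2CO3 = 0.02803 × 105.99 = 2.971 g
% Na2CO3 = 2.971 / 3.123 × 100 = 95.14 %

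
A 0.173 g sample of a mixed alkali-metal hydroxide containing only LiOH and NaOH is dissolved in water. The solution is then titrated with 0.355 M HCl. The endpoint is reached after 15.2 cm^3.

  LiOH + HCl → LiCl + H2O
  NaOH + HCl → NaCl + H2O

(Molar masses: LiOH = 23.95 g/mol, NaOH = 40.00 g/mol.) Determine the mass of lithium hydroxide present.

0.0639 g

n(HCl) = 0.0152 × 0.355 = 5.40 × 10^-3 mol
Let x = n(LiOH), y = n(NaOH).
Titrant: 1x + 1y = 5.40 × 10^-3;  mass: 23.95x + 40.00y = 0.173
Solving, x = 2.67 × 10^-3 mol, y = 2.73 × 10^-3 mol
mass of LiOH = 2.67 × 10^-3 × 23.95 = 0.0639 g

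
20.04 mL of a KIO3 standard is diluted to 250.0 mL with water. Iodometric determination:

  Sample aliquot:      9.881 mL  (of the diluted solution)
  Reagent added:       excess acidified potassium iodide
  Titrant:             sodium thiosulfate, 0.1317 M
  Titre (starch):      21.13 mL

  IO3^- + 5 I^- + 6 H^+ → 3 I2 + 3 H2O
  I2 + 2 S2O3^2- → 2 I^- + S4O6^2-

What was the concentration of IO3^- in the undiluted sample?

0.5856 M

n(S2O3^2-) = 0.02113 × 0.1317 = 2.783 × 10^-3 mol
n(I2) = n(S2O3^2-)/2 = 1.391 × 10^-3 mol
From the 1:3 ratio, n(IO3^-) in the aliquot = 1/3 × 1.391 × 10^-3 = 4.638 × 10^-4 mol
[IO3^-]_dilute = 4.638 × 10^-4 / 0.009881 = 0.04694 mol/L
[IO3^-]_original = 0.04694 × 250.0/20.04 = 0.5856 mol/L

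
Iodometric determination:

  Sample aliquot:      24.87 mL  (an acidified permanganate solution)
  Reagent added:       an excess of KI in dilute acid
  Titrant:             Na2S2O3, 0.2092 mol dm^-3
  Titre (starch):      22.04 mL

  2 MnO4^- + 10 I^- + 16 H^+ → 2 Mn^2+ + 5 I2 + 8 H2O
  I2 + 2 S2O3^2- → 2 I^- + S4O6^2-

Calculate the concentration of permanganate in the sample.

n(S2O3^2-) = 0.02204 × 0.2092 = 4.611 × 10^-3 mol
n(I2) = n(S2O3^2-)/2 = 2.305 × 10^-3 mol
From the 2:5 ratio, n(MnO4^-) in the aliquot = 2/5 × 2.305 × 10^-3 = 9.222 × 10^-4 mol
[MnO4^-] = 9.222 × 10^-4 / 0.02487 = 0.03708 mol/L

0.03708 mol/L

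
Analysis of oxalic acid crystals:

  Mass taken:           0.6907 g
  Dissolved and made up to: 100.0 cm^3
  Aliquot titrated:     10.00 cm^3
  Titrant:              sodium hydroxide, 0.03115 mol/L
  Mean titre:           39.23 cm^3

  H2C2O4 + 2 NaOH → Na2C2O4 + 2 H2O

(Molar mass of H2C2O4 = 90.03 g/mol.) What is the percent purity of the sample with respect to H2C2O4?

79.64 %

n(NaOH) per titration = 0.03923 × 0.03115 = 1.222 × 10^-3 mol
From the 1:2 ratio, n(H2C2O4) in each aliquot = 1/2 × 1.222 × 10^-3 = 6.110 × 10^-4 mol
n(H2C2O4) in the whole flask = 6.110 × 10^-4 × 100.0/10.00 = 6.110 × 10^-3 mol
mass of H2C2O4 = 6.110 × 10^-3 × 90.03 = 0.5501 g
% H2C2O4 = 0.5501 / 0.6907 × 100 = 79.64 %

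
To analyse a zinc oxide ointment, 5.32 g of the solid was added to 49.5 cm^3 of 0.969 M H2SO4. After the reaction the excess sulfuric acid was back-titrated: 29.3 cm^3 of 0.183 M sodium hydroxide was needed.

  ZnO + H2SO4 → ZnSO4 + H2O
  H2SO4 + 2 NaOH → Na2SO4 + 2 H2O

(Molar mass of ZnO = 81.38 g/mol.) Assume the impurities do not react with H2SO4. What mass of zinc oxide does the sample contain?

3.69 g

n(H2SO4) added = 0.0495 × 0.969 = 0.0480 mol
n(NaOH) used in back-titration = 0.0293 × 0.183 = 5.36 × 10^-3 mol
From the 1:2 ratio, n(H2SO4) left over = 1/2 × 5.36 × 10^-3 = 2.68 × 10^-3 mol
n(H2SO4) consumed by analyte = 0.0480 − 2.68 × 10^-3 = 0.0453 mol
n(ZnO) = 0.0453 mol (1:1 ratio)
mass of ZnO = 0.0453 × 81.38 = 3.69 g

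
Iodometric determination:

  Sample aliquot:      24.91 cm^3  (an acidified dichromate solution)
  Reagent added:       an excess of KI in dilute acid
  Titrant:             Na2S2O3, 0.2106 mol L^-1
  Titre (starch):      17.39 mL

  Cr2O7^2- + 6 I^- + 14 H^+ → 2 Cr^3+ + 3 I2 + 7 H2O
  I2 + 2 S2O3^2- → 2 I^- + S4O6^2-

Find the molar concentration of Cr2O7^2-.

n(S2O3^2-) = 0.01739 × 0.2106 = 3.662 × 10^-3 mol
n(I2) = n(S2O3^2-)/2 = 1.831 × 10^-3 mol
From the 1:3 ratio, n(Cr2O7^2-) in the aliquot = 1/3 × 1.831 × 10^-3 = 6.104 × 10^-4 mol
[Cr2O7^2-] = 6.104 × 10^-4 / 0.02491 = 0.02450 mol/L

0.02450 mol/L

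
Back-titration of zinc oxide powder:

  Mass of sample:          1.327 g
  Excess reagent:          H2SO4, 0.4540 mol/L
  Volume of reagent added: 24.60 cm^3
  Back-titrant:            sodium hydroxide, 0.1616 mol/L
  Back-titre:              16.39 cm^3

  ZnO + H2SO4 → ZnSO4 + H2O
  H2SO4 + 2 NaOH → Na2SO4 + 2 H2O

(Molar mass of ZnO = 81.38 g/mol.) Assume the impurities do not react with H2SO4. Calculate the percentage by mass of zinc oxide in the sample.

n(H2SO4) added = 0.02460 × 0.4540 = 0.01117 mol
n(NaOH) used in back-titration = 0.01639 × 0.1616 = 2.649 × 10^-3 mol
From the 1:2 ratio, n(H2SO4) left over = 1/2 × 2.649 × 10^-3 = 1.324 × 10^-3 mol
n(H2SO4) consumed by analyte = 0.01117 − 1.324 × 10^-3 = 9.844 × 10^-3 mol
n(ZnO) = 9.844 × 10^-3 mol (1:1 ratio)
mass of ZnO = 9.844 × 10^-3 × 81.38 = 0.8011 g
% ZnO = 0.8011 / 1.327 × 100 = 60.37 %

60.37 %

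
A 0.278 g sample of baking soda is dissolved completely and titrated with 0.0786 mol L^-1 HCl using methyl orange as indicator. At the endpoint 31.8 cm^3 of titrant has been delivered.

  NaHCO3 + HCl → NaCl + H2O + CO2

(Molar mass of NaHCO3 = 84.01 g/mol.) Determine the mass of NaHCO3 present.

n(HCl) = 0.0318 L × 0.0786 mol/L = 2.50 × 10^-3 mol
n(NaHCO3) = 2.50 × 10^-3 mol (1:1 ratio)
mass of NaHCO3 = 2.50 × 10^-3 × 84.01 g/mol = 0.210 g

0.210 g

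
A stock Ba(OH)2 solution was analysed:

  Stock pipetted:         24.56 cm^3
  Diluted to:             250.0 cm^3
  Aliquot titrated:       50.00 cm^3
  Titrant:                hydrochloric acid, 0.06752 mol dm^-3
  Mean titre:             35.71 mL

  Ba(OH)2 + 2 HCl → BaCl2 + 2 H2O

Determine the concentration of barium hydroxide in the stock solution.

0.2454 mol/L

n(HCl) = 0.03571 × 0.06752 = 2.411 × 10^-3 mol
From the 1:2 ratio, n(Ba(OH)2) in the aliquot = 1/2 × 2.411 × 10^-3 = 1.206 × 10^-3 mol
[Ba(OH)2]_dilute = 1.206 × 10^-3 / 0.05000 = 0.02411 mol/L
Dilution factor = 250.0 / 24.56 = 10.18
[Ba(OH)2]_stock = 0.02411 × 10.18 = 0.2454 mol/L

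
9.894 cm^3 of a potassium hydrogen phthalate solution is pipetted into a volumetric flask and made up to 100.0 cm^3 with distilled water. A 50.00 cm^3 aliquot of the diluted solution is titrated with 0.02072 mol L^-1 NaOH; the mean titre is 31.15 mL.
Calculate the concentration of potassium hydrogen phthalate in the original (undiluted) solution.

0.1305 mol/L

KHC8H4O4 + NaOH → KNaC8H4O4 + H2O
n(NaOH) = 0.03115 × 0.02072 = 6.454 × 10^-4 mol
n(KHC8H4O4) in the aliquot = 6.454 × 10^-4 mol (1:1 ratio)
[KHC8H4O4]_dilute = 6.454 × 10^-4 / 0.05000 = 0.01291 mol/L
Dilution factor = 100.0 / 9.894 = 10.11
[KHC8H4O4]_stock = 0.01291 × 10.11 = 0.1305 mol/L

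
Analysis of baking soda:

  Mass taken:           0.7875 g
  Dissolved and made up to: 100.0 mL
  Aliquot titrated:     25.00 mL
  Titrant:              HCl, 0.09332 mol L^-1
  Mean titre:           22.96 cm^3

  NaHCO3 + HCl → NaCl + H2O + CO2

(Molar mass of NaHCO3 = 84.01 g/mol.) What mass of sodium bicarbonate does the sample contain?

0.7200 g

n(HCl) per titration = 0.02296 × 0.09332 = 2.143 × 10^-3 mol
n(NaHCO3) in each aliquot = 2.143 × 10^-3 mol (1:1 ratio)
n(NaHCO3) in the whole flask = 2.143 × 10^-3 × 100.0/25.00 = 8.571 × 10^-3 mol
mass of NaHCO3 = 8.571 × 10^-3 × 84.01 = 0.7200 g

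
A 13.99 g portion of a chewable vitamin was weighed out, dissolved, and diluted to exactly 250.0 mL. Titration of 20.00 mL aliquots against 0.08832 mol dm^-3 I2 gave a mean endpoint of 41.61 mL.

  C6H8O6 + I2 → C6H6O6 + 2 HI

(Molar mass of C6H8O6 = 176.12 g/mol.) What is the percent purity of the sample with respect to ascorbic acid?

n(I2) per titration = 0.04161 × 0.08832 = 3.675 × 10^-3 mol
n(C6H8O6) in each aliquot = 3.675 × 10^-3 mol (1:1 ratio)
n(C6H8O6) in the whole flask = 3.675 × 10^-3 × 250.0/20.00 = 0.04594 mol
mass of C6H8O6 = 0.04594 × 176.12 = 8.091 g
% C6H8O6 = 8.091 / 13.99 × 100 = 57.83 %

57.83 %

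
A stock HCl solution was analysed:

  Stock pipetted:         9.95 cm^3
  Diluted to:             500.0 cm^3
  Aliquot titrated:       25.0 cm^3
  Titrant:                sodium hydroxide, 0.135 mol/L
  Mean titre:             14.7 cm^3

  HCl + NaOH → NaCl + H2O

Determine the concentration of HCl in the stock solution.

3.99 mol/L

n(NaOH) = 0.0147 × 0.135 = 1.98 × 10^-3 mol
n(HCl) in the aliquot = 1.98 × 10^-3 mol (1:1 ratio)
[HCl]_dilute = 1.98 × 10^-3 / 0.0250 = 0.0794 mol/L
Dilution factor = 500.0 / 9.95 = 50.25
[HCl]_stock = 0.0794 × 50.25 = 3.99 mol/L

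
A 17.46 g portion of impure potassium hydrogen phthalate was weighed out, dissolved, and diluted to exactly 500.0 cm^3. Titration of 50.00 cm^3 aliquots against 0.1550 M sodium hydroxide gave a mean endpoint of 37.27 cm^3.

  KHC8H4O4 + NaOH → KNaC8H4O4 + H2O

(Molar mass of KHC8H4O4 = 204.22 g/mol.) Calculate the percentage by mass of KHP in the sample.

n(NaOH) per titration = 0.03727 × 0.1550 = 5.777 × 10^-3 mol
n(KHC8H4O4) in each aliquot = 5.777 × 10^-3 mol (1:1 ratio)
n(KHC8H4O4) in the whole flask = 5.777 × 10^-3 × 500.0/50.00 = 0.05777 mol
mass of KHC8H4O4 = 0.05777 × 204.22 = 11.80 g
% KHC8H4O4 = 11.80 / 17.46 × 100 = 67.57 %

67.57 %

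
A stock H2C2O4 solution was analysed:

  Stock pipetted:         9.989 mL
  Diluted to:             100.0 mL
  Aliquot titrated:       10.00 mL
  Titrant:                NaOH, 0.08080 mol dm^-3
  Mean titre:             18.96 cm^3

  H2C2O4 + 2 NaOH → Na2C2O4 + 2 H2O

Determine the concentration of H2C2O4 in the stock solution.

0.7668 mol/L

n(NaOH) = 0.01896 × 0.08080 = 1.532 × 10^-3 mol
From the 1:2 ratio, n(H2C2O4) in the aliquot = 1/2 × 1.532 × 10^-3 = 7.660 × 10^-4 mol
[H2C2O4]_dilute = 7.660 × 10^-4 / 0.01000 = 0.07660 mol/L
Dilution factor = 100.0 / 9.989 = 10.01
[H2C2O4]_stock = 0.07660 × 10.01 = 0.7668 mol/L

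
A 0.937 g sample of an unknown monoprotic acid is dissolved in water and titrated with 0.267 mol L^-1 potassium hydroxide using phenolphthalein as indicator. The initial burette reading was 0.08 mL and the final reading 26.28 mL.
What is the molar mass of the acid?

n(KOH) = 0.0262 L × 0.267 mol/L = 7.00 × 10^-3 mol
n(HA) = 7.00 × 10^-3 mol (1:1 ratio)
M = m / n = 0.937 g / 7.00 × 10^-3 mol = 134 g/mol

134 g/mol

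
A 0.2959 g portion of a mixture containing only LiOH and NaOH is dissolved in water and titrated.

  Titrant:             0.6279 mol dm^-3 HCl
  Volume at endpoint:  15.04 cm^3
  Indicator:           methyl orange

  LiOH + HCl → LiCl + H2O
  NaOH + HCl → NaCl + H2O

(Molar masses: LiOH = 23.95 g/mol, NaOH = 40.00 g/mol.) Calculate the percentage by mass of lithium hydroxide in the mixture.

n(HCl) = 0.01504 × 0.6279 = 9.444 × 10^-3 mol
Let x = n(LiOH), y = n(NaOH).
Titrant: 1x + 1y = 9.444 × 10^-3;  mass: 23.95x + 40.00y = 0.2959
Solving, x = 5.099 × 10^-3 mol, y = 4.344 × 10^-3 mol
mass of LiOH = 5.099 × 10^-3 × 23.95 = 0.1221 g
% LiOH = 0.1221 / 0.2959 × 100 = 41.27 %

41.27 %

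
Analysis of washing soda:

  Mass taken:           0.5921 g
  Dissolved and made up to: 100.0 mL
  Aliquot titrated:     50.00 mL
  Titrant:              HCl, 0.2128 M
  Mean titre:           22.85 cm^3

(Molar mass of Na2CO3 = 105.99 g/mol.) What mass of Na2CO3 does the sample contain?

0.5154 g

Na2CO3 + 2 HCl → 2 NaCl + H2O + CO2
n(HCl) per titration = 0.02285 × 0.2128 = 4.862 × 10^-3 mol
From the 1:2 ratio, n(Na2CO3) in each aliquot = 1/2 × 4.862 × 10^-3 = 2.431 × 10^-3 mol
n(Na2CO3) in the whole flask = 2.431 × 10^-3 × 100.0/50.00 = 4.862 × 10^-3 mol
mass of Na2CO3 = 4.862 × 10^-3 × 105.99 = 0.5154 g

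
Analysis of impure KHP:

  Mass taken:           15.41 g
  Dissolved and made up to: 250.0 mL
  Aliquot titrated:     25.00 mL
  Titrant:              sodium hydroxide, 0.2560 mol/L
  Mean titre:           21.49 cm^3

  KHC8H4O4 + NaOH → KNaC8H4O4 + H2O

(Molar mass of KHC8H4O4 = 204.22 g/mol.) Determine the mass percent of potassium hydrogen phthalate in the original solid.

n(NaOH) per titration = 0.02149 × 0.2560 = 5.501 × 10^-3 mol
n(KHC8H4O4) in each aliquot = 5.501 × 10^-3 mol (1:1 ratio)
n(KHC8H4O4) in the whole flask = 5.501 × 10^-3 × 250.0/25.00 = 0.05501 mol
mass of KHC8H4O4 = 0.05501 × 204.22 = 11.24 g
% KHC8H4O4 = 11.24 / 15.41 × 100 = 72.91 %

72.91 %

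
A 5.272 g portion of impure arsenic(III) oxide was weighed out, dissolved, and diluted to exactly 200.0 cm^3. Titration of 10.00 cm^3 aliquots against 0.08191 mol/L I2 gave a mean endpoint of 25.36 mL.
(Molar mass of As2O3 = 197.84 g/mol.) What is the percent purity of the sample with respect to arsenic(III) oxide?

As2O3 + 2 I2 + 2 H2O → As2O5 + 4 HI
n(I2) per titration = 0.02536 × 0.08191 = 2.077 × 10^-3 mol
From the 1:2 ratio, n(As2O3) in each aliquot = 1/2 × 2.077 × 10^-3 = 1.039 × 10^-3 mol
n(As2O3) in the whole flask = 1.039 × 10^-3 × 200.0/10.00 = 0.02077 mol
mass of As2O3 = 0.02077 × 197.84 = 4.110 g
% As2O3 = 4.110 / 5.272 × 100 = 77.95 %

77.95 %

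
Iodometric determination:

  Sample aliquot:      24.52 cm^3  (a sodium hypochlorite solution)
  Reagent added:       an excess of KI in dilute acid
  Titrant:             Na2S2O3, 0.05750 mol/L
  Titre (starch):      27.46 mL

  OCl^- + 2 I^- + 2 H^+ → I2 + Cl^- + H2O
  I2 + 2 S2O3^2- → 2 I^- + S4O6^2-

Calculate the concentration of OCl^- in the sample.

0.03220 mol/L

n(S2O3^2-) = 0.02746 × 0.05750 = 1.579 × 10^-3 mol
n(I2) = n(S2O3^2-)/2 = 7.895 × 10^-4 mol
n(OCl^-) in the aliquot = 7.895 × 10^-4 mol (1:1 ratio)
[OCl^-] = 7.895 × 10^-4 / 0.02452 = 0.03220 mol/L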